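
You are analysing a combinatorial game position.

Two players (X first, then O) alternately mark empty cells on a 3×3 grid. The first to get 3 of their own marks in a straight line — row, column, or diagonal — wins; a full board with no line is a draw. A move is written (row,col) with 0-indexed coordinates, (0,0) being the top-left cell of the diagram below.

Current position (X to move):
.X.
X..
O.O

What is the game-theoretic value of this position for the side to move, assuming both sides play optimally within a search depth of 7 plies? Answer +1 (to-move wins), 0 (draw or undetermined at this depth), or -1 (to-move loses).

ply 1, X at .X./X../O.O | (0,0)=-1→XX./X../O.O*; (0,2)=-1→.XX/X../O.O; (1,1)=-1→.X./XX./O.O; (1,2)=-1→.X./X.X/O.O; (2,1)=-1→.X./X../OXO
ply 2, O at XX./X../O.O | (0,2)=+1→XXO/X../O.O*; (1,1)=-1→XX./XO./O.O; (1,2)=-1→XX./X.O/O.O; (2,1)=+1→XX./X../OOO
ply 3, X at XXO/X../O.O | (1,1)=-1→XXO/XX./O.O*; (1,2)=-1→XXO/X.X/O.O; (2,1)=-1→XXO/X../OXO
ply 4, O at XXO/XX./O.O | (1,2)=+1→XXO/XXO/O.O*; (2,1)=+1→XXO/XX./OOO
ply 5: XXO/XXO/O.O is terminal -1 (X); from .X./X../O.O depth 7

value(.X./X../O.O, X) = -1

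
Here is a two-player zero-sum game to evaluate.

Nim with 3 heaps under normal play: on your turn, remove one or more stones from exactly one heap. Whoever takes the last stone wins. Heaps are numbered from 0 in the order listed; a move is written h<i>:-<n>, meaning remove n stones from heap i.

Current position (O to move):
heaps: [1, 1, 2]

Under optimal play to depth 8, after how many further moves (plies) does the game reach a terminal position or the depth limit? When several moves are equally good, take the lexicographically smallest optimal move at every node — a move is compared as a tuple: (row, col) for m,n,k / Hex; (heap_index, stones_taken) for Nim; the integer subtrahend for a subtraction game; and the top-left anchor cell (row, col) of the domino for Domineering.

PV length from [(1,1,2)]: 3 plies

[(1,1,2)] O move#1: h0:-1:-1/(0,1,2), h1:-1:-1/(1,0,2), h2:-1:-1/(1,1,1), h2:-2:+1/(1,1,0)*
[(1,1,0)] X move#2: h0:-1:-1/(0,1,0)*, h1:-1:-1/(1,0,0)
[(0,1,0)] O move#3: h1:-1:+1/(0,0,0)*
[(0,0,0)] end (terminal -1, X#4); searched (1,1,2) to 8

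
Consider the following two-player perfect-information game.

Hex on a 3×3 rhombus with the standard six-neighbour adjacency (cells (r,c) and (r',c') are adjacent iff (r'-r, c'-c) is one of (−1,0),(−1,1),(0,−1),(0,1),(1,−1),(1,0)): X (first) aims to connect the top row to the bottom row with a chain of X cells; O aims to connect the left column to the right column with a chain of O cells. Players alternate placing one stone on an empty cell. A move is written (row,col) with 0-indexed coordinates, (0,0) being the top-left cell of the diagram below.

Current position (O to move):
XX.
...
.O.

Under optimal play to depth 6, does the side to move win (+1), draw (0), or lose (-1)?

value(XX./.../.O., O) = +1

p1 O@[XX./.../.O.]: (0,2)[XXO/.../.O.]-1 (1,0)[XX./O../.O.]+1* (1,1)[XX./.O./.O.]+1 (1,2)[XX./..O/.O.]-1 (2,0)[XX./.../OO.]+1 (2,2)[XX./.../.OO]-1
p2 X@[XX./O../.O.]: (0,2)[XXX/O../.O.]-1* (1,1)[XX./OX./.O.]-1 (1,2)[XX./O.X/.O.]-1 (2,0)[XX./O../XO.]-1 (2,2)[XX./O../.OX]-1
p3 O@[XXX/O../.O.]: (1,1)[XXX/OO./.O.]+1* (1,2)[XXX/O.O/.O.]+1 (2,0)[XXX/O../OO.]+1 (2,2)[XXX/O../.OO]+1
p4 X@[XXX/OO./.O.]: (1,2)[XXX/OOX/.O.]-1* (2,0)[XXX/OO./XO.]-1 (2,2)[XXX/OO./.OX]-1
p5 O@[XXX/OOX/.O.]: (2,0)[XXX/OOX/OO.]-1 (2,2)[XXX/OOX/.OO]+1*
p6 X@[XXX/OOX/.OO] terminal -1; root [XX./.../.O.] d6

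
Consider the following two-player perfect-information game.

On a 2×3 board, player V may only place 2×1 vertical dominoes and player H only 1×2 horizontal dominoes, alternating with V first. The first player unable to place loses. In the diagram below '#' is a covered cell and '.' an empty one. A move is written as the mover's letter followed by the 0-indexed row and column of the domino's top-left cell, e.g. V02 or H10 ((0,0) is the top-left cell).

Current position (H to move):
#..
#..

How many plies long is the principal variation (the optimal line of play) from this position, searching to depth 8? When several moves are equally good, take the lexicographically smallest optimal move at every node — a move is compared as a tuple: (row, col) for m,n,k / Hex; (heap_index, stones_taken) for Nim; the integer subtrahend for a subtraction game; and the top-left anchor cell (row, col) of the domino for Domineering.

ply 1, H at #../#.. | H01=+1→###/#..*; H11=+1→#../###
ply 2: ###/#.. is terminal -1 (V); from #../#.. depth 8

PV length from [#../#..]: 1 ply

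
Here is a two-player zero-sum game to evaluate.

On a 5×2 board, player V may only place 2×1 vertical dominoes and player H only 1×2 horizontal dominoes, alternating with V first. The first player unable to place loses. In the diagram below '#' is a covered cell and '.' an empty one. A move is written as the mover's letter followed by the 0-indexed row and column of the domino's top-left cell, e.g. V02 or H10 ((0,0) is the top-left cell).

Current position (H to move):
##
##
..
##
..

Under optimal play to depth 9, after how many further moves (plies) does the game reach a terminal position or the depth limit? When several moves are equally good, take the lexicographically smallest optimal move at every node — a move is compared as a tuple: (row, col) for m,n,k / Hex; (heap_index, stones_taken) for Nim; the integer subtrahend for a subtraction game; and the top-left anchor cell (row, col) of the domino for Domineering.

PV length from [##/##/../##/..]: 1 ply

p1 H@[##/##/../##/..]: H20[##/##/##/##/..]+1* H40[##/##/../##/##]+1
p2 V@[##/##/##/##/..] terminal -1; root [##/##/../##/..] d9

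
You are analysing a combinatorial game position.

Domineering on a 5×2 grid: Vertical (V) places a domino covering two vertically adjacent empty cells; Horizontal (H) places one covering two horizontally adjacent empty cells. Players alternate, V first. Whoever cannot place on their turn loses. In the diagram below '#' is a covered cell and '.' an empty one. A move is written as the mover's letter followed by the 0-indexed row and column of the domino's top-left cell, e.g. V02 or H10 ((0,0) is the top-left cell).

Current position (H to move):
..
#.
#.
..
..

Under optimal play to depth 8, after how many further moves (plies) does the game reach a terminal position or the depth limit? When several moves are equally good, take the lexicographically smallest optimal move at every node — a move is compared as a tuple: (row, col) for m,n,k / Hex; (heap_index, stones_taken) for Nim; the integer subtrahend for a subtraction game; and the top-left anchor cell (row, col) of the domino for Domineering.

ply 1, H at ../#./#./../.. | H00=-1→##/#./#./../..; H30=+1→../#./#./##/..*; H40=+1→../#./#./../##
ply 2, V at ../#./#./##/.. | V01=-1→.#/##/#./##/..*; V11=-1→../##/##/##/..
ply 3, H at .#/##/#./##/.. | H40=+1→.#/##/#./##/##*
ply 4: .#/##/#./##/## is terminal -1 (V); from ../#./#./../.. depth 8

PV length from [../#./#./../..]: 3 plies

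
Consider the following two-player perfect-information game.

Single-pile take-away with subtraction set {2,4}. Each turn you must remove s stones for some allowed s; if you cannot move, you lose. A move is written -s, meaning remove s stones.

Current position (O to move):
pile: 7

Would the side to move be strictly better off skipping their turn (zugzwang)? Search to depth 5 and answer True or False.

zugzwang(7, O) = True

p1 O@[7]: -2[5]-1* -4[3]-1
p2 X@[5]: -2[3]-1 -4[1]+1*
p3 O@[1] terminal -1; root [7] d5
suppose O passes — search the same position with X to move:
pass> p1 X@[7]: -2[5]-1* -4[3]-1
pass> p2 O@[5]: -2[3]-1 -4[1]+1*
pass> p3 X@[1] terminal -1; root [7] d5
for O: play -1, pass +1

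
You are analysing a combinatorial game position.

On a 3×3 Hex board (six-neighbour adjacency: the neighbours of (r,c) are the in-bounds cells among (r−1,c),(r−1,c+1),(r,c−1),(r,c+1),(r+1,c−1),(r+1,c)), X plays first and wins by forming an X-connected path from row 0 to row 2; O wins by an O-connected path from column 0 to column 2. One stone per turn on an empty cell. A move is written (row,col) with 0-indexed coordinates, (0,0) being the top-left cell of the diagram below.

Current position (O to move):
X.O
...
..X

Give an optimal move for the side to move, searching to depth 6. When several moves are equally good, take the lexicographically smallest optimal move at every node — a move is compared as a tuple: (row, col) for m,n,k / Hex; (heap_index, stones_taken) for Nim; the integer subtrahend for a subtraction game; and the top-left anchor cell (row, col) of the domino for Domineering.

ply 1, O at X.O/.../..X | (0,1)=-1→XOO/.../..X; (1,0)=+1→X.O/O../..X*; (1,1)=+1→X.O/.O./..X; (1,2)=-1→X.O/..O/..X; (2,0)=-1→X.O/.../O.X; (2,1)=-1→X.O/.../.OX
ply 2, X at X.O/O../..X | (0,1)=-1→XXO/O../..X*; (1,1)=-1→X.O/OX./..X; (1,2)=-1→X.O/O.X/..X; (2,0)=-1→X.O/O../X.X; (2,1)=-1→X.O/O../.XX
ply 3, O at XXO/O../..X | (1,1)=+1→XXO/OO./..X*; (1,2)=-1→XXO/O.O/..X; (2,0)=-1→XXO/O../O.X; (2,1)=-1→XXO/O../.OX
ply 4: XXO/OO./..X is terminal -1 (X); from X.O/.../..X depth 6

O's best at [X.O/.../..X]: (1,0)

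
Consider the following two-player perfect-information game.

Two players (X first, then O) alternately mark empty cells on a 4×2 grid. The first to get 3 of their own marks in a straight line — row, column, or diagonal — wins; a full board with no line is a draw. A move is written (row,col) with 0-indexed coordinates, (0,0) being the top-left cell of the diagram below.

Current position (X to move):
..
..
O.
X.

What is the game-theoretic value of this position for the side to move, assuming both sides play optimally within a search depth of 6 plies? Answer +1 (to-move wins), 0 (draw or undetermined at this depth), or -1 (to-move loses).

p1 X@[../../O./X.]: (0,0)[X./../O./X.]+0* (0,1)[.X/../O./X.]+0 (1,0)[../X./O./X.]+0 (1,1)[../.X/O./X.]+0 (2,1)[../../OX/X.]+0 (3,1)[../../O./XX]+0
p2 O@[X./../O./X.]: (0,1)[XO/../O./X.]+0* (1,0)[X./O./O./X.]+0 (1,1)[X./.O/O./X.]+0 (2,1)[X./../OO/X.]+0 (3,1)[X./../O./XO]+0
p3 X@[XO/../O./X.]: (1,0)[XO/X./O./X.]+0* (1,1)[XO/.X/O./X.]+0 (2,1)[XO/../OX/X.]+0 (3,1)[XO/../O./XX]+0
p4 O@[XO/X./O./X.]: (1,1)[XO/XO/O./X.]+0* (2,1)[XO/X./OO/X.]+0 (3,1)[XO/X./O./XO]+0
p5 X@[XO/XO/O./X.]: (2,1)[XO/XO/OX/X.]+0* (3,1)[XO/XO/O./XX]-1
p6 O@[XO/XO/OX/X.]: (3,1)[XO/XO/OX/XO]+0*
p7 X@[XO/XO/OX/XO] terminal +0; root [../../O./X.] d6

value(../../O./X., X) = 0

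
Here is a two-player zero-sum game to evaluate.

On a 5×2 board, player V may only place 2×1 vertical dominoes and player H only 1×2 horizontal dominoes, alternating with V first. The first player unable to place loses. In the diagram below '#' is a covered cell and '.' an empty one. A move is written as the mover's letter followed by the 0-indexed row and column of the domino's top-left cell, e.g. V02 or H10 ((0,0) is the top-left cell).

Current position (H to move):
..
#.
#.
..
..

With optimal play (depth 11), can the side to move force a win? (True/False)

p1 H@[../#./#./../..]: H00[##/#./#./../..]-1 H30[../#./#./##/..]+1* H40[../#./#./../##]+1
p2 V@[../#./#./##/..]: V01[.#/##/#./##/..]-1* V11[../##/##/##/..]-1
p3 H@[.#/##/#./##/..]: H40[.#/##/#./##/##]+1*
p4 V@[.#/##/#./##/##] terminal -1; root [../#./#./../..] d11

H winning at [../#./#./../..]: True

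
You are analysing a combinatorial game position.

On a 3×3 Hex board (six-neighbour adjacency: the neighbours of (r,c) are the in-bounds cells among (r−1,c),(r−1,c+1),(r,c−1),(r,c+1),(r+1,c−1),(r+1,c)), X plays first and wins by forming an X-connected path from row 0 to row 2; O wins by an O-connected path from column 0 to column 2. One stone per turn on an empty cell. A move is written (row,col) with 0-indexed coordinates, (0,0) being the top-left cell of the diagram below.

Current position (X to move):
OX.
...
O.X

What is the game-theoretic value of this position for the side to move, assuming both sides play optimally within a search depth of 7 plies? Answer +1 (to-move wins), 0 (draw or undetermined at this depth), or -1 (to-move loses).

value(OX./.../O.X, X) = +1

[OX./.../O.X] X move#1: (0,2):-1/OXX/.../O.X, (1,0):-1/OX./X../O.X, (1,1):+1/OX./.X./O.X*, (1,2):+1/OX./..X/O.X, (2,1):-1/OX./.../OXX
[OX./.X./O.X] O move#2: (0,2):-1/OXO/.X./O.X*, (1,0):-1/OX./OX./O.X, (1,2):-1/OX./.XO/O.X, (2,1):-1/OX./.X./OOX
[OXO/.X./O.X] X move#3: (1,0):+1/OXO/XX./O.X*, (1,2):+1/OXO/.XX/O.X, (2,1):+1/OXO/.X./OXX
[OXO/XX./O.X] O move#4: (1,2):-1/OXO/XXO/O.X*, (2,1):-1/OXO/XX./OOX
[OXO/XXO/O.X] X move#5: (2,1):+1/OXO/XXO/OXX*
[OXO/XXO/OXX] end (terminal -1, O#6); searched OX./.../O.X to 7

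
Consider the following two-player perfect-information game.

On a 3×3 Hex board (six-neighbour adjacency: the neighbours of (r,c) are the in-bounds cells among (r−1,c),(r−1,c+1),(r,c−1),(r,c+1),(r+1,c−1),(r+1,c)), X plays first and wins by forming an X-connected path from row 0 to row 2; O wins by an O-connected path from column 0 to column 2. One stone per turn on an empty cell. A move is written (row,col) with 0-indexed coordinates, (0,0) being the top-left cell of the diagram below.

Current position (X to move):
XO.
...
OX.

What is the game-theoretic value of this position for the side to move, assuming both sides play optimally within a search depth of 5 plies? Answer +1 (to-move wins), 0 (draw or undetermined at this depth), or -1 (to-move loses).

value(XO./.../OX., X) = +1

p1 X@[XO./.../OX.]: (0,2)[XOX/.../OX.]+1* (1,0)[XO./X../OX.]-1 (1,1)[XO./.X./OX.]+1 (1,2)[XO./..X/OX.]-1 (2,2)[XO./.../OXX]-1
p2 O@[XOX/.../OX.]: (1,0)[XOX/O../OX.]-1* (1,1)[XOX/.O./OX.]-1 (1,2)[XOX/..O/OX.]-1 (2,2)[XOX/.../OXO]-1
p3 X@[XOX/O../OX.]: (1,1)[XOX/OX./OX.]+1* (1,2)[XOX/O.X/OX.]+1 (2,2)[XOX/O../OXX]+1
p4 O@[XOX/OX./OX.] terminal -1; root [XO./.../OX.] d5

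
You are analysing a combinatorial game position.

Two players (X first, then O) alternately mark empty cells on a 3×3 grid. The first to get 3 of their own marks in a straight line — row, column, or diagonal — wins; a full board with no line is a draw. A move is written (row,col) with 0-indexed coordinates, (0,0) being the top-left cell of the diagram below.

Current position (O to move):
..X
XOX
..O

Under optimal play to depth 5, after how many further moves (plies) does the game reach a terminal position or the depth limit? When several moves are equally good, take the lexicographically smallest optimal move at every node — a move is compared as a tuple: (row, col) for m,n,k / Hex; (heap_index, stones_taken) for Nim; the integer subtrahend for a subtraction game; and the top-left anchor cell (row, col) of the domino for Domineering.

PV length from [..X/XOX/..O]: 1 ply

ply 1, O at ..X/XOX/..O | (0,0)=+1→O.X/XOX/..O*; (0,1)=+1→.OX/XOX/..O; (2,0)=+1→..X/XOX/O.O; (2,1)=+1→..X/XOX/.OO
ply 2: O.X/XOX/..O is terminal -1 (X); from ..X/XOX/..O depth 5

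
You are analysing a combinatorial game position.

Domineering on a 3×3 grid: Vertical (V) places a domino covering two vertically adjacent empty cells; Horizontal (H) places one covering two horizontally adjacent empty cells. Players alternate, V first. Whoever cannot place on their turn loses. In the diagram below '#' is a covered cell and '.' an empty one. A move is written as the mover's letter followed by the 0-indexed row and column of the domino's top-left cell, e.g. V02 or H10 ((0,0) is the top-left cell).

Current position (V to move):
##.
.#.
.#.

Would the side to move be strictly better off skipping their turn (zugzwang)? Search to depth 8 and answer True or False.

p1 V@[##./.#./.#.]: V02[###/.##/.#.]+1* V10[##./##./##.]+1 V12[##./.##/.##]+1
p2 H@[###/.##/.#.] terminal -1; root [##./.#./.#.] d8
suppose V passes — search the same position with H to move:
pass> p1 H@[##./.#./.#.] terminal -1; root [##./.#./.#.] d8
for V: play +1, pass +1

zugzwang(##./.#./.#., V) = False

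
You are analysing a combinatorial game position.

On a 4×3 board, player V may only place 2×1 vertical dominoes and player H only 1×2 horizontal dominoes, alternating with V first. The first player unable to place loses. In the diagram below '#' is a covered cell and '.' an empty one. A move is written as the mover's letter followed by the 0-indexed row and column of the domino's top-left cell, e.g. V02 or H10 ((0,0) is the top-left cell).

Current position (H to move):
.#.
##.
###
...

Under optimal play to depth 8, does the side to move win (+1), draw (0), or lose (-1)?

value(.#./##./###/..., H) = -1

p1 H@[.#./##./###/...]: H30[.#./##./###/##.]-1* H31[.#./##./###/.##]-1
p2 V@[.#./##./###/##.]: V02[.##/###/###/##.]+1*
p3 H@[.##/###/###/##.] terminal -1; root [.#./##./###/...] d8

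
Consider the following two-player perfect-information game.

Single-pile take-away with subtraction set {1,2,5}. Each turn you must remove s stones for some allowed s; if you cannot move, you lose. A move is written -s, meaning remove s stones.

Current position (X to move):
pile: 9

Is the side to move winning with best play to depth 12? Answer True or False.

[9] X move#1: -1:-1/8*, -2:-1/7, -5:-1/4
[8] O move#2: -1:-1/7, -2:+1/6*, -5:+1/3
[6] X move#3: -1:-1/5*, -2:-1/4, -5:-1/1
[5] O move#4: -1:-1/4, -2:+1/3*, -5:+1/0
[3] X move#5: -1:-1/2*, -2:-1/1
[2] O move#6: -1:-1/1, -2:+1/0*
[0] end (terminal -1, X#7); searched 9 to 12

X winning at [9]: False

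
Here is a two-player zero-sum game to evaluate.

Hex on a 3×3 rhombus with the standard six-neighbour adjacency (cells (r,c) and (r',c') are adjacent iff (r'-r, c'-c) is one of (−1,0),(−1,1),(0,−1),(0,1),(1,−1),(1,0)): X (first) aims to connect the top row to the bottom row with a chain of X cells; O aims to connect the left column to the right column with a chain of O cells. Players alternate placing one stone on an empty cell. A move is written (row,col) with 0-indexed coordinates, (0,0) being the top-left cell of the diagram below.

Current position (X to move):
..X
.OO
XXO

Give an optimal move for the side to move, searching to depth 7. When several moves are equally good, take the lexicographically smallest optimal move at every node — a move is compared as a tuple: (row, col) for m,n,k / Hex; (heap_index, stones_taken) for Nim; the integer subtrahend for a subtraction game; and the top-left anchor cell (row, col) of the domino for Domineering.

X's best at [..X/.OO/XXO]: (1,0)

p1 X@[..X/.OO/XXO]: (0,0)[X.X/.OO/XXO]-1 (0,1)[.XX/.OO/XXO]-1 (1,0)[..X/XOO/XXO]+1*
p2 O@[..X/XOO/XXO]: (0,0)[O.X/XOO/XXO]-1* (0,1)[.OX/XOO/XXO]-1
p3 X@[O.X/XOO/XXO]: (0,1)[OXX/XOO/XXO]+1*
p4 O@[OXX/XOO/XXO] terminal -1; root [..X/.OO/XXO] d7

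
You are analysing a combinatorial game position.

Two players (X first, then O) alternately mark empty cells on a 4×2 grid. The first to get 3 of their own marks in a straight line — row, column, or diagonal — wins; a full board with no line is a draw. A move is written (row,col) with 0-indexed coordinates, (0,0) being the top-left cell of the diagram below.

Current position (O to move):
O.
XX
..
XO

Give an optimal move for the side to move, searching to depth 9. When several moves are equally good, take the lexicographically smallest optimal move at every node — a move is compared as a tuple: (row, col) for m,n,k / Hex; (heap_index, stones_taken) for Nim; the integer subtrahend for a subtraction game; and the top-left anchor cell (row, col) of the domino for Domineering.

ply 1, O at O./XX/../XO | (0,1)=-1→OO/XX/../XO; (2,0)=+0→O./XX/O./XO*; (2,1)=-1→O./XX/.O/XO
ply 2, X at O./XX/O./XO | (0,1)=+0→OX/XX/O./XO*; (2,1)=+0→O./XX/OX/XO
ply 3, O at OX/XX/O./XO | (2,1)=+0→OX/XX/OO/XO*
ply 4: OX/XX/OO/XO is terminal +0 (X); from O./XX/../XO depth 9

O's best at [O./XX/../XO]: (2,0)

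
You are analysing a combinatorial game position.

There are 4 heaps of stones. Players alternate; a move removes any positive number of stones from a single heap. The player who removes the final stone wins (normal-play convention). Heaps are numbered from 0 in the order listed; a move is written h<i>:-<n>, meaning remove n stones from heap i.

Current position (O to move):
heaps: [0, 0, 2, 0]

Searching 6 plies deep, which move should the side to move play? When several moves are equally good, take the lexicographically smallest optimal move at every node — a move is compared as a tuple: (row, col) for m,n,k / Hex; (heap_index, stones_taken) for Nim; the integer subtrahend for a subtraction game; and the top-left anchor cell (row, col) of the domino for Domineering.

O's best at [(0,0,2,0)]: h2:-2

ply 1, O at (0,0,2,0) | h2:-1=-1→(0,0,1,0); h2:-2=+1→(0,0,0,0)*
ply 2: (0,0,0,0) is terminal -1 (X); from (0,0,2,0) depth 6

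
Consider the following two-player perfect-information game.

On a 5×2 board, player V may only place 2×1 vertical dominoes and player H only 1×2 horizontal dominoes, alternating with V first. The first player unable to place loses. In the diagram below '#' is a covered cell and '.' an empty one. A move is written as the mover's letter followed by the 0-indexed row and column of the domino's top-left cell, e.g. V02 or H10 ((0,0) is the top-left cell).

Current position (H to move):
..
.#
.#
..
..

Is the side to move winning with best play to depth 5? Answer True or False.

H winning at [../.#/.#/../..]: True

[../.#/.#/../..] H move#1: H00:-1/##/.#/.#/../.., H30:+1/../.#/.#/##/..*, H40:+1/../.#/.#/../##
[../.#/.#/##/..] V move#2: V00:-1/#./##/.#/##/..*, V10:-1/../##/##/##/..
[#./##/.#/##/..] H move#3: H40:+1/#./##/.#/##/##*
[#./##/.#/##/##] end (terminal -1, V#4); searched ../.#/.#/../.. to 5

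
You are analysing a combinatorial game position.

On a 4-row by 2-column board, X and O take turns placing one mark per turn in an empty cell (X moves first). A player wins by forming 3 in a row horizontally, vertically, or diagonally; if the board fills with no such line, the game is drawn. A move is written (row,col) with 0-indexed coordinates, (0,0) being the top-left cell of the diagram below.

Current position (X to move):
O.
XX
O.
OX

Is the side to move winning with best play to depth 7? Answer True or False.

ply 1, X at O./XX/O./OX | (0,1)=+0→OX/XX/O./OX; (2,1)=+1→O./XX/OX/OX*
ply 2: O./XX/OX/OX is terminal -1 (O); from O./XX/O./OX depth 7

X winning at [O./XX/O./OX]: True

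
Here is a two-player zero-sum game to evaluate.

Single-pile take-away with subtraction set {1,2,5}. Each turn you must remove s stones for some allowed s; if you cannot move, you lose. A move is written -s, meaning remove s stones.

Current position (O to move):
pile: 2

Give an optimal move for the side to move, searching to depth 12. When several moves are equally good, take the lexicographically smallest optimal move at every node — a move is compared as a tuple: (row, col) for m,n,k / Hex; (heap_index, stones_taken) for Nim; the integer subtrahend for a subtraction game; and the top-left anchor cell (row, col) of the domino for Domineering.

[2] O move#1: -1:-1/1, -2:+1/0*
[0] end (terminal -1, X#2); searched 2 to 12

O's best at [2]: -2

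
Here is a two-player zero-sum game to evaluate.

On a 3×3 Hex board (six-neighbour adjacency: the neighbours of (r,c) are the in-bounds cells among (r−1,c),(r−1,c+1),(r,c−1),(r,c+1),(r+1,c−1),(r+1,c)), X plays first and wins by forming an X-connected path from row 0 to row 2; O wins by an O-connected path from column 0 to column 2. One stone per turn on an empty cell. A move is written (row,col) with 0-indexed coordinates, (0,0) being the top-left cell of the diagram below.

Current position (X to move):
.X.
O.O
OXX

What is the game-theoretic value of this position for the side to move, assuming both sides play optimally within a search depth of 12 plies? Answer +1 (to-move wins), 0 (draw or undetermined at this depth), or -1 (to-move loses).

ply 1, X at .X./O.O/OXX | (0,0)=-1→XX./O.O/OXX; (0,2)=-1→.XX/O.O/OXX; (1,1)=+1→.X./OXO/OXX*
ply 2: .X./OXO/OXX is terminal -1 (O); from .X./O.O/OXX depth 12

value(.X./O.O/OXX, X) = +1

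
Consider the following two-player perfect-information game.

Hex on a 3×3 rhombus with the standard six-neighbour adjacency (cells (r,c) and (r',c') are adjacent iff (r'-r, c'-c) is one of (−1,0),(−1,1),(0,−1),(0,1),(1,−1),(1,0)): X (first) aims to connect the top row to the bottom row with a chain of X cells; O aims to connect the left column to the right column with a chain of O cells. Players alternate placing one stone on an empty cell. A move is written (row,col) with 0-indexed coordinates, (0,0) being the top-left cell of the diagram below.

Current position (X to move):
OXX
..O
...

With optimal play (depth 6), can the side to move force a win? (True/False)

X winning at [OXX/..O/...]: True

ply 1, X at OXX/..O/... | (1,0)=-1→OXX/X.O/...; (1,1)=+1→OXX/.XO/...*; (2,0)=+1→OXX/..O/X..; (2,1)=-1→OXX/..O/.X.; (2,2)=-1→OXX/..O/..X
ply 2, O at OXX/.XO/... | (1,0)=-1→OXX/OXO/...*; (2,0)=-1→OXX/.XO/O..; (2,1)=-1→OXX/.XO/.O.; (2,2)=-1→OXX/.XO/..O
ply 3, X at OXX/OXO/... | (2,0)=+1→OXX/OXO/X..*; (2,1)=+1→OXX/OXO/.X.; (2,2)=+1→OXX/OXO/..X
ply 4: OXX/OXO/X.. is terminal -1 (O); from OXX/..O/... depth 6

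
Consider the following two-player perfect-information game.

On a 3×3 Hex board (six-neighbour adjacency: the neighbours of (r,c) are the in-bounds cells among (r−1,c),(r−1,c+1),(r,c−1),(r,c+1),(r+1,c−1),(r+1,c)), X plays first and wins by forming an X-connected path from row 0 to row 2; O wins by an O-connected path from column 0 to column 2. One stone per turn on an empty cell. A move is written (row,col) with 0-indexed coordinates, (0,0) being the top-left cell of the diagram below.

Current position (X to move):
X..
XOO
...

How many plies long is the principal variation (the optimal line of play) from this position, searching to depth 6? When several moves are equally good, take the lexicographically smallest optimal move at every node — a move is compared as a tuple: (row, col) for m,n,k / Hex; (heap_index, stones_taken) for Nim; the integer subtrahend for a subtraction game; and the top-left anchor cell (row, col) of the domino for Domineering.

PV length from [X../XOO/...]: 1 ply

ply 1, X at X../XOO/... | (0,1)=-1→XX./XOO/...; (0,2)=-1→X.X/XOO/...; (2,0)=+1→X../XOO/X..*; (2,1)=-1→X../XOO/.X.; (2,2)=-1→X../XOO/..X
ply 2: X../XOO/X.. is terminal -1 (O); from X../XOO/... depth 6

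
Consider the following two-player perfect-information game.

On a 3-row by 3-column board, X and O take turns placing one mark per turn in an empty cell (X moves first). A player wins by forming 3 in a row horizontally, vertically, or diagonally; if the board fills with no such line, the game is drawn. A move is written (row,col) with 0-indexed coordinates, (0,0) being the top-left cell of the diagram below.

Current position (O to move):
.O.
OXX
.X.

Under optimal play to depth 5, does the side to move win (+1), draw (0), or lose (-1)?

p1 O@[.O./OXX/.X.]: (0,0)[OO./OXX/.X.]+1* (0,2)[.OO/OXX/.X.]+0 (2,0)[.O./OXX/OX.]+0 (2,2)[.O./OXX/.XO]+0
p2 X@[OO./OXX/.X.]: (0,2)[OOX/OXX/.X.]-1* (2,0)[OO./OXX/XX.]-1 (2,2)[OO./OXX/.XX]-1
p3 O@[OOX/OXX/.X.]: (2,0)[OOX/OXX/OX.]+1* (2,2)[OOX/OXX/.XO]-1
p4 X@[OOX/OXX/OX.] terminal -1; root [.O./OXX/.X.] d5

value(.O./OXX/.X., O) = +1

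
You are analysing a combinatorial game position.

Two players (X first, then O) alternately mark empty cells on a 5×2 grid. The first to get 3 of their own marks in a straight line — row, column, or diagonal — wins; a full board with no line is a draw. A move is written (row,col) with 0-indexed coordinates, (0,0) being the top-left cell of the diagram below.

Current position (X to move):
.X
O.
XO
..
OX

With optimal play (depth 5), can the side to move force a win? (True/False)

[.X/O./XO/../OX] X move#1: (0,0):+0/XX/O./XO/../OX*, (1,1):+0/.X/OX/XO/../OX, (3,0):+0/.X/O./XO/X./OX, (3,1):+0/.X/O./XO/.X/OX
[XX/O./XO/../OX] O move#2: (1,1):+0/XX/OO/XO/../OX*, (3,0):+0/XX/O./XO/O./OX, (3,1):+0/XX/O./XO/.O/OX
[XX/OO/XO/../OX] X move#3: (3,0):-1/XX/OO/XO/X./OX, (3,1):+0/XX/OO/XO/.X/OX*
[XX/OO/XO/.X/OX] O move#4: (3,0):+0/XX/OO/XO/OX/OX*
[XX/OO/XO/OX/OX] end (terminal +0, X#5); searched .X/O./XO/../OX to 5

X winning at [.X/O./XO/../OX]: False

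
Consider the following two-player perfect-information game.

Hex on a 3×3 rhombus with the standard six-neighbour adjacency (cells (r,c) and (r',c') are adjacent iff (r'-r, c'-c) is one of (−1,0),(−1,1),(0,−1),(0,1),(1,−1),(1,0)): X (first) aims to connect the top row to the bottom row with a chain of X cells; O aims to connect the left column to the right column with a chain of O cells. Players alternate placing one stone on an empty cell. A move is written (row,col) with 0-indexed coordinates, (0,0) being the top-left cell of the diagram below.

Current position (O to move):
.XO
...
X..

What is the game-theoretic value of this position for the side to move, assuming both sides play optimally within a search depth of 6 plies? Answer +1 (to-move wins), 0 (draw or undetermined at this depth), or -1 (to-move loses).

p1 O@[.XO/.../X..]: (0,0)[OXO/.../X..]-1* (1,0)[.XO/O../X..]-1 (1,1)[.XO/.O./X..]-1 (1,2)[.XO/..O/X..]-1 (2,1)[.XO/.../XO.]-1 (2,2)[.XO/.../X.O]-1
p2 X@[OXO/.../X..]: (1,0)[OXO/X../X..]+1* (1,1)[OXO/.X./X..]+1 (1,2)[OXO/..X/X..]+1 (2,1)[OXO/.../XX.]+1 (2,2)[OXO/.../X.X]+1
p3 O@[OXO/X../X..] terminal -1; root [.XO/.../X..] d6

value(.XO/.../X.., O) = -1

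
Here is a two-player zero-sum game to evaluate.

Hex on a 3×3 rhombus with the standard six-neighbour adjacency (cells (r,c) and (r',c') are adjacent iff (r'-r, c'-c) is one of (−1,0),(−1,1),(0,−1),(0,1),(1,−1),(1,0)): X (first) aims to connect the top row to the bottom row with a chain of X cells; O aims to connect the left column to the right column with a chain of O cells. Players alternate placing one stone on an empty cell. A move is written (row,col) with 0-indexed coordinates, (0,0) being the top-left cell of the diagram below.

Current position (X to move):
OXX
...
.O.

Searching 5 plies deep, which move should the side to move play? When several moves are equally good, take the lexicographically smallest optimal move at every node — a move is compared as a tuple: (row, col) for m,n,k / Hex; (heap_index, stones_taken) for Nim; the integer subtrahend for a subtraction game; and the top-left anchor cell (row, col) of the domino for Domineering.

X's best at [OXX/.../.O.]: (1,2)

p1 X@[OXX/.../.O.]: (1,0)[OXX/X../.O.]-1 (1,1)[OXX/.X./.O.]-1 (1,2)[OXX/..X/.O.]+1* (2,0)[OXX/.../XO.]+1 (2,2)[OXX/.../.OX]+1
p2 O@[OXX/..X/.O.]: (1,0)[OXX/O.X/.O.]-1* (1,1)[OXX/.OX/.O.]-1 (2,0)[OXX/..X/OO.]-1 (2,2)[OXX/..X/.OO]-1
p3 X@[OXX/O.X/.O.]: (1,1)[OXX/OXX/.O.]+1* (2,0)[OXX/O.X/XO.]+1 (2,2)[OXX/O.X/.OX]+1
p4 O@[OXX/OXX/.O.]: (2,0)[OXX/OXX/OO.]-1* (2,2)[OXX/OXX/.OO]-1
p5 X@[OXX/OXX/OO.]: (2,2)[OXX/OXX/OOX]+1*
p6 O@[OXX/OXX/OOX] terminal -1; root [OXX/.../.O.] d5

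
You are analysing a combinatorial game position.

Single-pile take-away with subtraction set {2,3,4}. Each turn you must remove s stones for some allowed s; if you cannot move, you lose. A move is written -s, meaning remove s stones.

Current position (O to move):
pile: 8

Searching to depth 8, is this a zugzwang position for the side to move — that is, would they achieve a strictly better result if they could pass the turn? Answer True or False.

p1 O@[8]: -2[6]+1* -3[5]-1 -4[4]-1
p2 X@[6]: -2[4]-1* -3[3]-1 -4[2]-1
p3 O@[4]: -2[2]-1 -3[1]+1* -4[0]+1
p4 X@[1] terminal -1; root [8] d8
suppose O passes — search the same position with X to move:
pass> p1 X@[8]: -2[6]+1* -3[5]-1 -4[4]-1
pass> p2 O@[6]: -2[4]-1* -3[3]-1 -4[2]-1
pass> p3 X@[4]: -2[2]-1 -3[1]+1* -4[0]+1
pass> p4 O@[1] terminal -1; root [8] d8
for O: play +1, pass -1

zugzwang(8, O) = False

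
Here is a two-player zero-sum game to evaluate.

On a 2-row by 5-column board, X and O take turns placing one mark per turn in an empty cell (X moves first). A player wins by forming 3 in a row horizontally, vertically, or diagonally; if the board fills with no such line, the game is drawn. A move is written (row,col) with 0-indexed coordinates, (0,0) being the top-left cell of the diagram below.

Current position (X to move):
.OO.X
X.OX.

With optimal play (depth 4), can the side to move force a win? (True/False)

X winning at [.OO.X/X.OX.]: False

ply 1, X at .OO.X/X.OX. | (0,0)=-1→XOO.X/X.OX.*; (0,3)=-1→.OOXX/X.OX.; (1,1)=-1→.OO.X/XXOX.; (1,4)=-1→.OO.X/X.OXX
ply 2, O at XOO.X/X.OX. | (0,3)=+1→XOOOX/X.OX.*; (1,1)=+0→XOO.X/XOOX.; (1,4)=+0→XOO.X/X.OXO
ply 3: XOOOX/X.OX. is terminal -1 (X); from .OO.X/X.OX. depth 4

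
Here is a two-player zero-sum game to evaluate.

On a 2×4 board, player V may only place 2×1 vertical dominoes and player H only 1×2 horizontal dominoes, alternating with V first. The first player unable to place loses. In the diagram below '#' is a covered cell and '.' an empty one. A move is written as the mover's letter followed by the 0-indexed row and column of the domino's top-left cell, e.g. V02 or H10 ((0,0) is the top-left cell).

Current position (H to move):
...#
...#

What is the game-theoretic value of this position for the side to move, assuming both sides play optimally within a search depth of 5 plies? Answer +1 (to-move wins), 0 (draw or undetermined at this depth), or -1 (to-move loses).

[...#/...#] H move#1: H00:+1/##.#/...#*, H01:+1/.###/...#, H10:+1/...#/##.#, H11:+1/...#/.###
[##.#/...#] V move#2: V02:-1/####/..##*
[####/..##] H move#3: H10:+1/####/####*
[####/####] end (terminal -1, V#4); searched ...#/...# to 5

value(...#/...#, H) = +1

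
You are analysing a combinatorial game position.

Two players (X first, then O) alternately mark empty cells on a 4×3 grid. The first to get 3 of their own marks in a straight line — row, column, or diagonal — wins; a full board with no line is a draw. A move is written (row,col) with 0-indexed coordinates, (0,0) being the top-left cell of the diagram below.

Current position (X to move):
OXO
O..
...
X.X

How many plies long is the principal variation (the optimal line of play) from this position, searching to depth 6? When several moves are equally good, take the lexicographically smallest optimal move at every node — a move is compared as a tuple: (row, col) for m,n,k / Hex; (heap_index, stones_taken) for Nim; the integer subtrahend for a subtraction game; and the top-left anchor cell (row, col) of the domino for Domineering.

PV length from [OXO/O../.../X.X]: 3 plies

[OXO/O../.../X.X] X move#1: (1,1):-1/OXO/OX./.../X.X, (1,2):-1/OXO/O.X/.../X.X, (2,0):+1/OXO/O../X../X.X*, (2,1):-1/OXO/O../.X./X.X, (2,2):-1/OXO/O../..X/X.X, (3,1):+1/OXO/O../.../XXX
[OXO/O../X../X.X] O move#2: (1,1):-1/OXO/OO./X../X.X*, (1,2):-1/OXO/O.O/X../X.X, (2,1):-1/OXO/O../XO./X.X, (2,2):-1/OXO/O../X.O/X.X, (3,1):-1/OXO/O../X../XOX
[OXO/OO./X../X.X] X move#3: (1,2):-1/OXO/OOX/X../X.X, (2,1):-1/OXO/OO./XX./X.X, (2,2):-1/OXO/OO./X.X/X.X, (3,1):+1/OXO/OO./X../XXX*
[OXO/OO./X../XXX] end (terminal -1, O#4); searched OXO/O../.../X.X to 6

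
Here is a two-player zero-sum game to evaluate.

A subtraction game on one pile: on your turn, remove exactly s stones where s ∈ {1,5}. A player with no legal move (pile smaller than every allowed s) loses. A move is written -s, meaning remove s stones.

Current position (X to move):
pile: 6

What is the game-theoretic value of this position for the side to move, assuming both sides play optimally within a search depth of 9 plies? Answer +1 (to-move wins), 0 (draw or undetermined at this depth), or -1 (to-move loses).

value(6, X) = -1

ply 1, X at 6 | -1=-1→5*; -5=-1→1
ply 2, O at 5 | -1=+1→4*; -5=+1→0
ply 3, X at 4 | -1=-1→3*
ply 4, O at 3 | -1=+1→2*
ply 5, X at 2 | -1=-1→1*
ply 6, O at 1 | -1=+1→0*
ply 7: 0 is terminal -1 (X); from 6 depth 9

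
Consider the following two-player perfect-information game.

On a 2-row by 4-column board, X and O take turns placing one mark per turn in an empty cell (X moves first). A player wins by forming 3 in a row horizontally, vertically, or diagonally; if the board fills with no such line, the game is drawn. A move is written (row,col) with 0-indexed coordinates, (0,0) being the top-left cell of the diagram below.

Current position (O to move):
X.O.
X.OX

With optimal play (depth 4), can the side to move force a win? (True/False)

p1 O@[X.O./X.OX]: (0,1)[XOO./X.OX]+0* (0,3)[X.OO/X.OX]+0 (1,1)[X.O./XOOX]+0
p2 X@[XOO./X.OX]: (0,3)[XOOX/X.OX]+0* (1,1)[XOO./XXOX]-1
p3 O@[XOOX/X.OX]: (1,1)[XOOX/XOOX]+0*
p4 X@[XOOX/XOOX] terminal +0; root [X.O./X.OX] d4

O winning at [X.O./X.OX]: False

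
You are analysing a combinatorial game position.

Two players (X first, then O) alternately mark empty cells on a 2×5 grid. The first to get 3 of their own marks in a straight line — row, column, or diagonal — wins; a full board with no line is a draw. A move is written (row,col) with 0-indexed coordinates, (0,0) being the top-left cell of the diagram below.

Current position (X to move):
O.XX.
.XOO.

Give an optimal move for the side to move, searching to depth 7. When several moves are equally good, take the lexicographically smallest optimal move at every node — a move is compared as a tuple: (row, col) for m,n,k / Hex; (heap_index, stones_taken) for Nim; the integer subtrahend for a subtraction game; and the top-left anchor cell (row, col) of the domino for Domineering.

X's best at [O.XX./.XOO.]: (0,1)

p1 X@[O.XX./.XOO.]: (0,1)[OXXX./.XOO.]+1* (0,4)[O.XXX/.XOO.]+1 (1,0)[O.XX./XXOO.]-1 (1,4)[O.XX./.XOOX]+1
p2 O@[OXXX./.XOO.] terminal -1; root [O.XX./.XOO.] d7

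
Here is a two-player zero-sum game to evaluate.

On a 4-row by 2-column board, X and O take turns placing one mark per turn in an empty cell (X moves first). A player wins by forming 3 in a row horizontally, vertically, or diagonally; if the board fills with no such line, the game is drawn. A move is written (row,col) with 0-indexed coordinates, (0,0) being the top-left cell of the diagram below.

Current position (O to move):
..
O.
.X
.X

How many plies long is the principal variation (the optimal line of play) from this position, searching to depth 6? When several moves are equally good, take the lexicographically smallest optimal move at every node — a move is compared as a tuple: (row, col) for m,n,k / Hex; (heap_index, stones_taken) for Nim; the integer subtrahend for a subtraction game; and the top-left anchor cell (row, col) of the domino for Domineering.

PV length from [../O./.X/.X]: 5 plies

[../O./.X/.X] O move#1: (0,0):-1/O./O./.X/.X, (0,1):-1/.O/O./.X/.X, (1,1):+0/../OO/.X/.X*, (2,0):-1/../O./OX/.X, (3,0):-1/../O./.X/OX
[../OO/.X/.X] X move#2: (0,0):+0/X./OO/.X/.X*, (0,1):-1/.X/OO/.X/.X, (2,0):+0/../OO/XX/.X, (3,0):+0/../OO/.X/XX
[X./OO/.X/.X] O move#3: (0,1):+0/XO/OO/.X/.X*, (2,0):+0/X./OO/OX/.X, (3,0):+0/X./OO/.X/OX
[XO/OO/.X/.X] X move#4: (2,0):+0/XO/OO/XX/.X*, (3,0):+0/XO/OO/.X/XX
[XO/OO/XX/.X] O move#5: (3,0):+0/XO/OO/XX/OX*
[XO/OO/XX/OX] end (terminal +0, X#6); searched ../O./.X/.X to 6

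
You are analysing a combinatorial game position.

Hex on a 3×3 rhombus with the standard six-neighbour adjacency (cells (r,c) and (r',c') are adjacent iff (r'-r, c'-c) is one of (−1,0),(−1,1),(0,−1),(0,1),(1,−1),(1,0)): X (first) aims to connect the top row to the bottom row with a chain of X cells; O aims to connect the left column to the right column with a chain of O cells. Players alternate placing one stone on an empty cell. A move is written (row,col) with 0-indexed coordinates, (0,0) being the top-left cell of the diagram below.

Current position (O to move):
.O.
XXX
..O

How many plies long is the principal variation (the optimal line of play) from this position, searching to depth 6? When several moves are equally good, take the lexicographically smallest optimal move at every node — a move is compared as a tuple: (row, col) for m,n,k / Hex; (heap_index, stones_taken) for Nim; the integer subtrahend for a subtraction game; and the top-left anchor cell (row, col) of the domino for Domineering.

PV length from [.O./XXX/..O]: 4 plies

p1 O@[.O./XXX/..O]: (0,0)[OO./XXX/..O]-1* (0,2)[.OO/XXX/..O]-1 (2,0)[.O./XXX/O.O]-1 (2,1)[.O./XXX/.OO]-1
p2 X@[OO./XXX/..O]: (0,2)[OOX/XXX/..O]+1* (2,0)[OO./XXX/X.O]-1 (2,1)[OO./XXX/.XO]-1
p3 O@[OOX/XXX/..O]: (2,0)[OOX/XXX/O.O]-1* (2,1)[OOX/XXX/.OO]-1
p4 X@[OOX/XXX/O.O]: (2,1)[OOX/XXX/OXO]+1*
p5 O@[OOX/XXX/OXO] terminal -1; root [.O./XXX/..O] d6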